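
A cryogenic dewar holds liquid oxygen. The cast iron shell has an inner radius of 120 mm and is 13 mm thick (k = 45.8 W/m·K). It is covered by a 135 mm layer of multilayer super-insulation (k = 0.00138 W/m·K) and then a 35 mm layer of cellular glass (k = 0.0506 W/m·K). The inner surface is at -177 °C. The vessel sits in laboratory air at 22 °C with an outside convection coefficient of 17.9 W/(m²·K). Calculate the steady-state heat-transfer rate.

Q ≈ 0.908 W

Radial (spherical) resistances in series:
R_cast iron shell = (1/0.12 − 1/0.133)/(4π×45.8) = 0.001415 K/W
R_multilayer super-insulation = (1/0.133 − 1/0.268)/(4π×0.00138) = 218.4 K/W
R_cellular glass = (1/0.268 − 1/0.303)/(4π×0.0506) = 0.6778 K/W
R_outer film = 1/(h·4πr_o²) = 1/(17.9×4π×0.303²) = 0.04842 K/W
R_total = 219.1 K/W
Q = ΔT/R_total = 199/219.1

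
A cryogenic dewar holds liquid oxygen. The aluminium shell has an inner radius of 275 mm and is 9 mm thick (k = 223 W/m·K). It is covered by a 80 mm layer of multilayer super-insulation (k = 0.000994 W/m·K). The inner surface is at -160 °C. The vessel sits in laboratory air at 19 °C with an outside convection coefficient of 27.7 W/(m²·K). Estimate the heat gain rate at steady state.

Radial (spherical) resistances in series:
R_aluminium shell = (1/0.275 − 1/0.284)/(4π×223) = 4.112×10^-5 K/W
R_multilayer super-insulation = (1/0.284 − 1/0.364)/(4π×0.000994) = 61.95 K/W
R_outer film = 1/(h·4πr_o²) = 1/(27.7×4π×0.364²) = 0.02168 K/W
R_total = 61.98 K/W
Q = ΔT/R_total = 179/61.98

Q ≈ 2.89 W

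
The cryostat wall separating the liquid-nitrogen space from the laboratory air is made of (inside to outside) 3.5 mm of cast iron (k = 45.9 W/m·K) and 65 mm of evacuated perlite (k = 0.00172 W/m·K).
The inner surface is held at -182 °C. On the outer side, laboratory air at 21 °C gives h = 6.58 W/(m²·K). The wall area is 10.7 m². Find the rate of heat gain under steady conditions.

Q ≈ 57.2 W

Using the resistance-network approach (series):
R_cast iron = L/(kA) = 0.0035/(45.9×10.7) = 7.126×10^-6 K/W
R_evacuated perlite = L/(kA) = 0.065/(0.00172×10.7) = 3.532 K/W
R_outer film = 1/(h_o·A) = 1/(6.58×10.7) = 0.0142 K/W
R_total = 3.546 K/W
Q = ΔT / R_total = 203 / 3.546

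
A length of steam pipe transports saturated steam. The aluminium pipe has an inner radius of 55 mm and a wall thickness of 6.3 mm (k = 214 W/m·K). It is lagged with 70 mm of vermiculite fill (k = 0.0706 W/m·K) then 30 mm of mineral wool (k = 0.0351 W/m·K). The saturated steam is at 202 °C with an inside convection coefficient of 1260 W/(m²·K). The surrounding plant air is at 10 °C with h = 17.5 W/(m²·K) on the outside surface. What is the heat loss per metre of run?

Radial resistances (cylindrical: R_cond = ln(r_o/r_i)/(2πkL), R_conv = 1/(h·2πrL)):
R_inner film = 1/(h_i·2πr₁L) = 1/(1260×2π×0.055×1) = 0.002297 K/W
R_aluminium pipe wall = ln(61.3/55)/(2π×214×1) = 8.065×10^-5 K/W
R_vermiculite fill = ln(131.3/61.3)/(2π×0.0706×1) = 1.717 K/W
R_mineral wool = ln(161.3/131.3)/(2π×0.0351×1) = 0.9331 K/W
R_outer film = 1/(h_o·2πr_oL) = 1/(17.5×2π×0.1613×1) = 0.05638 K/W
R_total = 2.709 K/W
Q = ΔT/R_total = 192/2.709

q′ ≈ 70.9 W/m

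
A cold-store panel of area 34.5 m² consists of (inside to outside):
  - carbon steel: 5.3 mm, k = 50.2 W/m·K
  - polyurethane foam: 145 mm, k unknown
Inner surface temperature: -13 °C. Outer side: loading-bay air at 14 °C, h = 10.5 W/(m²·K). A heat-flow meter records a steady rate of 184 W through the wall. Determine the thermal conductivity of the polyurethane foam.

k ≈ 0.0292 W/(m·K)

Thermal resistances in series:
R_carbon steel = L/(kA) = 0.0053/(50.2×34.5) = 3.06×10^-6 K/W
R_outer film = 1/(h_o·A) = 1/(10.5×34.5) = 0.002761 K/W
Sum of known resistances R_other = 0.002764 K/W
Total R = ΔT/Q = 27/184 = 0.1467 K/W
R_polyurethane foam = R_total − R_other = 0.144 K/W
k = L/(R·A) = 0.145/(0.144×34.5)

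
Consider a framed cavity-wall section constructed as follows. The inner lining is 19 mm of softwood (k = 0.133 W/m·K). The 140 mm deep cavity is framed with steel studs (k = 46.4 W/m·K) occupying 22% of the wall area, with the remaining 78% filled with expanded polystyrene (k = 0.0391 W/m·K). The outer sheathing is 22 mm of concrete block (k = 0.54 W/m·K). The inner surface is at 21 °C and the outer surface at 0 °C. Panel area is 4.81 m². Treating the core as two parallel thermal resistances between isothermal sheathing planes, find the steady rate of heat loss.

Q ≈ 512 W

Sheathing layers in series; stud and cavity paths in parallel between them.
R_inner = 0.019/(0.133×4.81) = 0.0297 K/W
R_stud  = 0.14/(46.4×0.22×4.81) = 0.002851 K/W
R_cav   = 0.14/(0.0391×0.78×4.81) = 0.9544 K/W
1/R_core = 1/R_stud + 1/R_cav → R_core = 0.002843 K/W
R_outer = 0.022/(0.54×4.81) = 0.00847 K/W
R_total = 0.04101 K/W
Q = ΔT/R_total = 21/0.04101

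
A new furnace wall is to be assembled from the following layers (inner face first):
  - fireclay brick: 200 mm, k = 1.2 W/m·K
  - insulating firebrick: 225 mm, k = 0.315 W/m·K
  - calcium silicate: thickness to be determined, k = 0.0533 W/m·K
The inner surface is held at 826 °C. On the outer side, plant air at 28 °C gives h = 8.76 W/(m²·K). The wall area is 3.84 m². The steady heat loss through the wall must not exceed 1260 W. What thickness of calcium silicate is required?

Treating each layer as a thermal resistance in series:
R_fireclay brick = L/(kA) = 0.2/(1.2×3.84) = 0.0434 K/W
R_insulating firebrick = L/(kA) = 0.225/(0.315×3.84) = 0.186 K/W
R_outer film = 1/(h_o·A) = 1/(8.76×3.84) = 0.02973 K/W
Sum of the known resistances R_other = 0.2591 K/W
Required total resistance R_tot = ΔT/Q_allow = 798/1260 = 0.6333 K/W
R_calcium silicate = R_tot − R_other = 0.3742 K/W
L = R·k·A = 0.3742×0.0533×3.84

L ≈ 76.6 mm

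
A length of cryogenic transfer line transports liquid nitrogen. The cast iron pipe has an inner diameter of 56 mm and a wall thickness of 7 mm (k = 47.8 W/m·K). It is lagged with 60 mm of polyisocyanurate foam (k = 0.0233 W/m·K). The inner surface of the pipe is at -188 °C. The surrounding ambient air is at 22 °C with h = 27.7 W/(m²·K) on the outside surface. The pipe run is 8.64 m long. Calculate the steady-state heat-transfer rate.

Q ≈ 264 W

Treating each annulus and film as a series resistance:
R_cast iron pipe wall = ln(35/28)/(2π×47.8×8.64) = 8.599×10^-5 K/W
R_polyisocyanurate foam = ln(95/35)/(2π×0.0233×8.64) = 0.7894 K/W
R_outer film = 1/(h_o·2πr_oL) = 1/(27.7×2π×0.095×8.64) = 0.007 K/W
R_total = 0.7965 K/W
Q = ΔT/R_total = 210/0.7965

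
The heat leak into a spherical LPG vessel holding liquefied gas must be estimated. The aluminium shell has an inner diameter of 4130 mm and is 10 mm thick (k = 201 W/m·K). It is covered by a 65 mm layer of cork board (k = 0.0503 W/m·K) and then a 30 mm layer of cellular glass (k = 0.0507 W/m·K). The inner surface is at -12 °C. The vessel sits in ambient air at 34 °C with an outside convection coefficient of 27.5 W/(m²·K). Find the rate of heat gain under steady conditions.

Each spherical layer contributes R = (1/r_i − 1/r_o)/(4πk):
R_aluminium shell = (1/2.065 − 1/2.075)/(4π×201) = 9.24×10^-7 K/W
R_cork board = (1/2.075 − 1/2.14)/(4π×0.0503) = 0.02316 K/W
R_cellular glass = (1/2.14 − 1/2.17)/(4π×0.0507) = 0.01014 K/W
R_outer film = 1/(h·4πr_o²) = 1/(27.5×4π×2.17²) = 6.145×10^-4 K/W
R_total = 0.03391 K/W
Q = ΔT/R_total = 46/0.03391

Q ≈ 1360 W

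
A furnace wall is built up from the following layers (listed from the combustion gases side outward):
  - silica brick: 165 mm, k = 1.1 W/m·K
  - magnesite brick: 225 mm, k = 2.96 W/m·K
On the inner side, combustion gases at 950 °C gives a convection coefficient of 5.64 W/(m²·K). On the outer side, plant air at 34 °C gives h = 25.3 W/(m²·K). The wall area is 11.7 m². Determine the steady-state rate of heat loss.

Q ≈ 24200 W

Using the resistance-network approach (series):
R_inner film = 1/(h_i·A) = 1/(5.64×11.7) = 0.01515 K/W
R_silica brick = L/(kA) = 0.165/(1.1×11.7) = 0.01282 K/W
R_magnesite brick = L/(kA) = 0.225/(2.96×11.7) = 0.006497 K/W
R_outer film = 1/(h_o·A) = 1/(25.3×11.7) = 0.003378 K/W
R_total = 0.03785 K/W
Q = ΔT / R_total = 916 / 0.03785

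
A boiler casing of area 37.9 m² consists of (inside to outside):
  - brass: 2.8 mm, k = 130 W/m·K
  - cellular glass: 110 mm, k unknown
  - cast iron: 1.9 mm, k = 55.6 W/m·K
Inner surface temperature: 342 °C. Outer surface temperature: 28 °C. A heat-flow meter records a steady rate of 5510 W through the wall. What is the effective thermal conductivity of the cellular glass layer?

k ≈ 0.0509 W/(m·K)

Thermal resistances in series:
R_brass = L/(kA) = 0.0028/(130×37.9) = 5.683×10^-7 K/W
R_cast iron = L/(kA) = 0.0019/(55.6×37.9) = 9.017×10^-7 K/W
Sum of known resistances R_other = 1.47×10^-6 K/W
Total R = ΔT/Q = 314/5510 = 0.05699 K/W
R_cellular glass = R_total − R_other = 0.05699 K/W
k = L/(R·A) = 0.11/(0.05699×37.9)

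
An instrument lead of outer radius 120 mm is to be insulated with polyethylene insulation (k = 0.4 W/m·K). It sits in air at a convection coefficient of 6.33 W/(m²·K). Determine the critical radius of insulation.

r_cr ≈ 63.2 mm

For a cylinder r_cr = k/h = 0.4/6.33
r_cr = 63.2 mm; since the bare radius (120 mm) is above r_cr, any added insulation will reduce heat loss.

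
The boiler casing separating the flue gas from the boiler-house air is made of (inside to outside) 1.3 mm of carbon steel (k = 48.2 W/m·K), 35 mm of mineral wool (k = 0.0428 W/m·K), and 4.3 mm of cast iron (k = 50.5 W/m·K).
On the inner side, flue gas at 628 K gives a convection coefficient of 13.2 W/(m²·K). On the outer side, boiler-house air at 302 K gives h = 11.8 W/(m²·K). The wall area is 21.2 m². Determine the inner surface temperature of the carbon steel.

Treating each layer as a thermal resistance in series:
R_inner film = 1/(h_i·A) = 1/(13.2×21.2) = 0.003573 K/W
R_carbon steel = L/(kA) = 0.0013/(48.2×21.2) = 1.272×10^-6 K/W
R_mineral wool = L/(kA) = 0.035/(0.0428×21.2) = 0.03857 K/W
R_cast iron = L/(kA) = 0.0043/(50.5×21.2) = 4.016×10^-6 K/W
R_outer film = 1/(h_o·A) = 1/(11.8×21.2) = 0.003997 K/W
R_total = 0.04615 K/W;  Q = ΔT/R_total = 326/0.04615 = 7064 W
T_interface = T_inner − Q·ΣR(inner→interface) = 628 − 7060×0.003573

T ≈ 603 K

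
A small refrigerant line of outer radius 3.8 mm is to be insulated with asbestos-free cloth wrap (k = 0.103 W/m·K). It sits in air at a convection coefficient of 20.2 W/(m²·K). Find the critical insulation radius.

For a cylinder r_cr = k/h = 0.103/20.2
r_cr = 5.1 mm; since the bare radius (3.8 mm) is below r_cr, adding a thin layer of insulation will *increase* heat loss.

r_cr ≈ 5.1 mm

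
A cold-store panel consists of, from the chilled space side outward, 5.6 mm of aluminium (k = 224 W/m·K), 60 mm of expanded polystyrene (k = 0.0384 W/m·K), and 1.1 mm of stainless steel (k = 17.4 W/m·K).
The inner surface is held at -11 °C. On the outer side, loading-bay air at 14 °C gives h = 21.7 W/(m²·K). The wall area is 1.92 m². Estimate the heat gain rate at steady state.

Q ≈ 29.8 W

Series thermal resistances:
R_aluminium = L/(kA) = 0.0056/(224×1.92) = 1.302×10^-5 K/W
R_expanded polystyrene = L/(kA) = 0.06/(0.0384×1.92) = 0.8138 K/W
R_stainless steel = L/(kA) = 0.0011/(17.4×1.92) = 3.293×10^-5 K/W
R_outer film = 1/(h_o·A) = 1/(21.7×1.92) = 0.024 K/W
R_total = 0.8378 K/W
Q = ΔT / R_total = 25 / 0.8378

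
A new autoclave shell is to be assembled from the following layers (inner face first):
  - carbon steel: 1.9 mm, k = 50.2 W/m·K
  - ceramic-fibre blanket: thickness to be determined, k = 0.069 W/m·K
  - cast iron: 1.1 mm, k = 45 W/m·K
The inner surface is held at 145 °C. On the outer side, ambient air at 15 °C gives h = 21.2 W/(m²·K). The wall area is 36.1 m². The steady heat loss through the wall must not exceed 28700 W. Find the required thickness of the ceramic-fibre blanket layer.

L ≈ 8.02 mm

Thermal resistances in series:
R_carbon steel = L/(kA) = 0.0019/(50.2×36.1) = 1.048×10^-6 K/W
R_cast iron = L/(kA) = 0.0011/(45×36.1) = 6.771×10^-7 K/W
R_outer film = 1/(h_o·A) = 1/(21.2×36.1) = 0.001307 K/W
Sum of the known resistances R_other = 0.001308 K/W
Required total resistance R_tot = ΔT/Q_allow = 130/28700 = 0.00453 K/W
R_ceramic-fibre blanket = R_tot − R_other = 0.003221 K/W
L = R·k·A = 0.003221×0.069×36.1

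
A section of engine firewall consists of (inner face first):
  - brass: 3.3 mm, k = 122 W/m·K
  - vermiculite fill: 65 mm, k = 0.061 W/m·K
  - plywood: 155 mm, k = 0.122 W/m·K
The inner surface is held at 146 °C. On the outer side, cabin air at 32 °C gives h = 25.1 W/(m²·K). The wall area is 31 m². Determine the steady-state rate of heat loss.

Q ≈ 1490 W

Series thermal resistances:
R_brass = L/(kA) = 0.0033/(122×31) = 8.726×10^-7 K/W
R_vermiculite fill = L/(kA) = 0.065/(0.061×31) = 0.03437 K/W
R_plywood = L/(kA) = 0.155/(0.122×31) = 0.04098 K/W
R_outer film = 1/(h_o·A) = 1/(25.1×31) = 0.001285 K/W
R_total = 0.07664 K/W
Q = ΔT / R_total = 114 / 0.07664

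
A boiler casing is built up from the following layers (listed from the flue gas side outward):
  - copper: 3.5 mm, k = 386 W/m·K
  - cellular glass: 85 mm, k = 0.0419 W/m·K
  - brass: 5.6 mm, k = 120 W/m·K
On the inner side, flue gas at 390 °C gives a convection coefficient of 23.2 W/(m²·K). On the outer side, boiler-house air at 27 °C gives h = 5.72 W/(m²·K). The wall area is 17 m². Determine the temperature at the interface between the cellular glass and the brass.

Using the resistance-network approach (series):
R_inner film = 1/(h_i·A) = 1/(23.2×17) = 0.002535 K/W
R_copper = L/(kA) = 0.0035/(386×17) = 5.334×10^-7 K/W
R_cellular glass = L/(kA) = 0.085/(0.0419×17) = 0.1193 K/W
R_brass = L/(kA) = 0.0056/(120×17) = 2.745×10^-6 K/W
R_outer film = 1/(h_o·A) = 1/(5.72×17) = 0.01028 K/W
R_total = 0.1322 K/W;  Q = ΔT/R_total = 363/0.1322 = 2747 W
T_interface = T_inner − Q·ΣR(inner→interface) = 390 − 2750×0.1219

T ≈ 55.3 °C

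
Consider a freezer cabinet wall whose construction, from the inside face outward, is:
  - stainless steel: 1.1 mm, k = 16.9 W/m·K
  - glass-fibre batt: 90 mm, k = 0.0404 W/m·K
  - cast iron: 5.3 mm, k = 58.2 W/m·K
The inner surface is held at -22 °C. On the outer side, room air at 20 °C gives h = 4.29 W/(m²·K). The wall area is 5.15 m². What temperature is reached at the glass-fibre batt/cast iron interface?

Treating each layer as a thermal resistance in series:
R_stainless steel = L/(kA) = 0.0011/(16.9×5.15) = 1.264×10^-5 K/W
R_glass-fibre batt = L/(kA) = 0.09/(0.0404×5.15) = 0.4326 K/W
R_cast iron = L/(kA) = 0.0053/(58.2×5.15) = 1.768×10^-5 K/W
R_outer film = 1/(h_o·A) = 1/(4.29×5.15) = 0.04526 K/W
R_total = 0.4779 K/W;  Q = ΔT/R_total = 42/0.4779 = 87.89 W
T_interface = T_inner + Q·ΣR(inner→interface) = -22 + 87.9×0.4326

T ≈ 16 °C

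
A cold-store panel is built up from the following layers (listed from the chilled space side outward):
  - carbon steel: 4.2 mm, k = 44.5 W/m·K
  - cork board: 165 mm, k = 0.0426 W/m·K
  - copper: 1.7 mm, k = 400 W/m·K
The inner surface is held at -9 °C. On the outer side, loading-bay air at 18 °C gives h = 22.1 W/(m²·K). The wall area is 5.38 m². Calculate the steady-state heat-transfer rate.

Model the wall as resistances in series:
R_carbon steel = L/(kA) = 0.0042/(44.5×5.38) = 1.754×10^-5 K/W
R_cork board = L/(kA) = 0.165/(0.0426×5.38) = 0.7199 K/W
R_copper = L/(kA) = 0.0017/(400×5.38) = 7.9×10^-7 K/W
R_outer film = 1/(h_o·A) = 1/(22.1×5.38) = 0.008411 K/W
R_total = 0.7284 K/W
Q = ΔT / R_total = 27 / 0.7284

Q ≈ 37.1 W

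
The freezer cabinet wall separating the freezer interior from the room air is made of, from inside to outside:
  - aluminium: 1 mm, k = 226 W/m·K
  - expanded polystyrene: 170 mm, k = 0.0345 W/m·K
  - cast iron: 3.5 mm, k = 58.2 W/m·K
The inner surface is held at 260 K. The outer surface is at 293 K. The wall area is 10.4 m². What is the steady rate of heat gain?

Q ≈ 69.6 W

Using the resistance-network approach (series):
R_aluminium = L/(kA) = 0.001/(226×10.4) = 4.255×10^-7 K/W
R_expanded polystyrene = L/(kA) = 0.17/(0.0345×10.4) = 0.4738 K/W
R_cast iron = L/(kA) = 0.0035/(58.2×10.4) = 5.782×10^-6 K/W
R_total = 0.4738 K/W
Q = ΔT / R_total = 33 / 0.4738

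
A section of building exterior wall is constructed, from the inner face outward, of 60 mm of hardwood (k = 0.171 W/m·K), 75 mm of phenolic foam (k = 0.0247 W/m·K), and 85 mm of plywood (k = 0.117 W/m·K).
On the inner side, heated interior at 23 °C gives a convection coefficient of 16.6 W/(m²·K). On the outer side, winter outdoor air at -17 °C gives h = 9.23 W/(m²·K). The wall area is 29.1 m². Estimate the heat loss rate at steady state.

Q ≈ 272 W

Series thermal resistances:
R_inner film = 1/(h_i·A) = 1/(16.6×29.1) = 0.00207 K/W
R_hardwood = L/(kA) = 0.06/(0.171×29.1) = 0.01206 K/W
R_phenolic foam = L/(kA) = 0.075/(0.0247×29.1) = 0.1043 K/W
R_plywood = L/(kA) = 0.085/(0.117×29.1) = 0.02497 K/W
R_outer film = 1/(h_o·A) = 1/(9.23×29.1) = 0.003723 K/W
R_total = 0.1472 K/W
Q = ΔT / R_total = 40 / 0.1472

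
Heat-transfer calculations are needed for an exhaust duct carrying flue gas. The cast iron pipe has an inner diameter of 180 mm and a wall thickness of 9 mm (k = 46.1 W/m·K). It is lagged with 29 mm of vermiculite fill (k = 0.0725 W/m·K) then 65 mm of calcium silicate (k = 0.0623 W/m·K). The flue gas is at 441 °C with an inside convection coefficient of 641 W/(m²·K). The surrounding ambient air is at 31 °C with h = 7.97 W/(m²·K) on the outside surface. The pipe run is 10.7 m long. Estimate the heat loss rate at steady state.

Q ≈ 2550 W

For a radial system each layer contributes R = ln(r_out/r_in)/(2πkL); films add R = 1/(hA).
R_inner film = 1/(h_i·2πr₁L) = 1/(641×2π×0.09×10.7) = 2.578×10^-4 K/W
R_cast iron pipe wall = ln(99/90)/(2π×46.1×10.7) = 3.075×10^-5 K/W
R_vermiculite fill = ln(128/99)/(2π×0.0725×10.7) = 0.05271 K/W
R_calcium silicate = ln(193/128)/(2π×0.0623×10.7) = 0.09805 K/W
R_outer film = 1/(h_o·2πr_oL) = 1/(7.97×2π×0.193×10.7) = 0.00967 K/W
R_total = 0.1607 K/W
Q = ΔT/R_total = 410/0.1607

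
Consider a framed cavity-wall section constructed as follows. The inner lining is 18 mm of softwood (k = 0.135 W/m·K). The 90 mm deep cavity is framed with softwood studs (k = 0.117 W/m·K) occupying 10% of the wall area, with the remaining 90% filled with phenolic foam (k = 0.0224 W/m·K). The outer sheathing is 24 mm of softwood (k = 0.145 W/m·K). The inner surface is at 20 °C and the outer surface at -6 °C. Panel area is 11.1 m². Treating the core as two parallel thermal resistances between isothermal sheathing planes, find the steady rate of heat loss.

Sheathing layers in series; stud and cavity paths in parallel between them.
R_inner = 0.018/(0.135×11.1) = 0.01201 K/W
R_stud  = 0.09/(0.117×0.1×11.1) = 0.693 K/W
R_cav   = 0.09/(0.0224×0.9×11.1) = 0.4022 K/W
1/R_core = 1/R_stud + 1/R_cav → R_core = 0.2545 K/W
R_outer = 0.024/(0.145×11.1) = 0.01491 K/W
R_total = 0.2814 K/W
Q = ΔT/R_total = 26/0.2814

Q ≈ 92.4 W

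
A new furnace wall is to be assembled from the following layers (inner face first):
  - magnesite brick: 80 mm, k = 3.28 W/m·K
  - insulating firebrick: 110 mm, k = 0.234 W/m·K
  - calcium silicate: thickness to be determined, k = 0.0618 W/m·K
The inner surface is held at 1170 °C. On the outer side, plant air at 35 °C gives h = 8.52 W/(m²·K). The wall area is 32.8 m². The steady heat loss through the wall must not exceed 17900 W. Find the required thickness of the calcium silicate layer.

L ≈ 90.7 mm

Treating each layer as a thermal resistance in series:
R_magnesite brick = L/(kA) = 0.08/(3.28×32.8) = 7.436×10^-4 K/W
R_insulating firebrick = L/(kA) = 0.11/(0.234×32.8) = 0.01433 K/W
R_outer film = 1/(h_o·A) = 1/(8.52×32.8) = 0.003578 K/W
Sum of the known resistances R_other = 0.01865 K/W
Required total resistance R_tot = ΔT/Q_allow = 1135/17900 = 0.06341 K/W
R_calcium silicate = R_tot − R_other = 0.04475 K/W
L = R·k·A = 0.04475×0.0618×32.8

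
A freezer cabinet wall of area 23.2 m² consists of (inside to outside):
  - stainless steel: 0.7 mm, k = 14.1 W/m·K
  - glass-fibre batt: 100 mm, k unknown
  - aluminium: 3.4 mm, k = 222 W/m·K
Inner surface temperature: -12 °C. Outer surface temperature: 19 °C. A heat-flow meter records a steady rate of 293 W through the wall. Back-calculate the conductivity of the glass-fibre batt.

k ≈ 0.0407 W/(m·K)

Thermal resistances in series:
R_stainless steel = L/(kA) = 0.0007/(14.1×23.2) = 2.14×10^-6 K/W
R_aluminium = L/(kA) = 0.0034/(222×23.2) = 6.601×10^-7 K/W
Sum of known resistances R_other = 2.8×10^-6 K/W
Total R = ΔT/Q = 31/293 = 0.1058 K/W
R_glass-fibre batt = R_total − R_other = 0.1058 K/W
k = L/(R·A) = 0.1/(0.1058×23.2)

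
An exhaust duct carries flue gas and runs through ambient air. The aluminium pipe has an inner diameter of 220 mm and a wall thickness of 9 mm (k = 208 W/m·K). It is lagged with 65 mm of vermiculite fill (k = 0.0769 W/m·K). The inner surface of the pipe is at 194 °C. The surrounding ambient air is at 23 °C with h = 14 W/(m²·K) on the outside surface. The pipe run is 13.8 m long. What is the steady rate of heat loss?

Q ≈ 2450 W

Radial resistances (cylindrical: R_cond = ln(r_o/r_i)/(2πkL), R_conv = 1/(h·2πrL)):
R_aluminium pipe wall = ln(119/110)/(2π×208×13.8) = 4.361×10^-6 K/W
R_vermiculite fill = ln(184/119)/(2π×0.0769×13.8) = 0.06536 K/W
R_outer film = 1/(h_o·2πr_oL) = 1/(14×2π×0.184×13.8) = 0.004477 K/W
R_total = 0.06984 K/W
Q = ΔT/R_total = 171/0.06984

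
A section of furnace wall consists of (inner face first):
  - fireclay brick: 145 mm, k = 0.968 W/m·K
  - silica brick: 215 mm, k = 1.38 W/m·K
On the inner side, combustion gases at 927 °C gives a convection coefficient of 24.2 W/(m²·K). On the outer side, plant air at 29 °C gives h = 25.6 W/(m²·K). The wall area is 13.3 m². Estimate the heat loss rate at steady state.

Series thermal resistances:
R_inner film = 1/(h_i·A) = 1/(24.2×13.3) = 0.003107 K/W
R_fireclay brick = L/(kA) = 0.145/(0.968×13.3) = 0.01126 K/W
R_silica brick = L/(kA) = 0.215/(1.38×13.3) = 0.01171 K/W
R_outer film = 1/(h_o·A) = 1/(25.6×13.3) = 0.002937 K/W
R_total = 0.02902 K/W
Q = ΔT / R_total = 898 / 0.02902

Q ≈ 30900 W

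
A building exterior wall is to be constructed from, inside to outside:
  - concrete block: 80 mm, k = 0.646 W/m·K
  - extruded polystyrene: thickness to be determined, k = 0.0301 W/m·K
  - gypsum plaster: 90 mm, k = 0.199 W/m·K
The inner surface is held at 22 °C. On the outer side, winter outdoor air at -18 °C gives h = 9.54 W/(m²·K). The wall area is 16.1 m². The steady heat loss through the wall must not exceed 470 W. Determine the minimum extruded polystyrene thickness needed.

Model the wall as resistances in series:
R_concrete block = L/(kA) = 0.08/(0.646×16.1) = 0.007692 K/W
R_gypsum plaster = L/(kA) = 0.09/(0.199×16.1) = 0.02809 K/W
R_outer film = 1/(h_o·A) = 1/(9.54×16.1) = 0.006511 K/W
Sum of the known resistances R_other = 0.04229 K/W
Required total resistance R_tot = ΔT/Q_allow = 40/470 = 0.08511 K/W
R_extruded polystyrene = R_tot − R_other = 0.04281 K/W
L = R·k·A = 0.04281×0.0301×16.1

L ≈ 20.7 mm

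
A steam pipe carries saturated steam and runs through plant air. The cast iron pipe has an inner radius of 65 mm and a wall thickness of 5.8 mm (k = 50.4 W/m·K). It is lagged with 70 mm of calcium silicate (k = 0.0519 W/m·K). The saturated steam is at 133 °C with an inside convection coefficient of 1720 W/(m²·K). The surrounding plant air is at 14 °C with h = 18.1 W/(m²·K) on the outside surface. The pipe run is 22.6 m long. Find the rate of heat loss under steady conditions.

Q ≈ 1240 W

Radial resistances (cylindrical: R_cond = ln(r_o/r_i)/(2πkL), R_conv = 1/(h·2πrL)):
R_inner film = 1/(h_i·2πr₁L) = 1/(1720×2π×0.065×22.6) = 6.299×10^-5 K/W
R_cast iron pipe wall = ln(70.8/65)/(2π×50.4×22.6) = 1.194×10^-5 K/W
R_calcium silicate = ln(140.8/70.8)/(2π×0.0519×22.6) = 0.09328 K/W
R_outer film = 1/(h_o·2πr_oL) = 1/(18.1×2π×0.1408×22.6) = 0.002763 K/W
R_total = 0.09612 K/W
Q = ΔT/R_total = 119/0.09612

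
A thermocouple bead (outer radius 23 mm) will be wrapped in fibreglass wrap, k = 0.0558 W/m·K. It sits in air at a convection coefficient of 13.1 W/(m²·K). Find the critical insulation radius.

For a sphere r_cr = 2k/h = 2×0.0558/13.1
r_cr = 8.52 mm; since the bare radius (23 mm) is above r_cr, any added insulation will reduce heat loss.

r_cr ≈ 8.52 mm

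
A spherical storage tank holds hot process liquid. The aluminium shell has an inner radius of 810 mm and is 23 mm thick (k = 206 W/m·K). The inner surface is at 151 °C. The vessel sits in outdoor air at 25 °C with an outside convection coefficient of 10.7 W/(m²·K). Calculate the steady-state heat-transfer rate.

Each spherical layer contributes R = (1/r_i − 1/r_o)/(4πk):
R_aluminium shell = (1/0.81 − 1/0.833)/(4π×206) = 1.317×10^-5 K/W
R_outer film = 1/(h·4πr_o²) = 1/(10.7×4π×0.833²) = 0.01072 K/W
R_total = 0.01073 K/W
Q = ΔT/R_total = 126/0.01073

Q ≈ 11700 W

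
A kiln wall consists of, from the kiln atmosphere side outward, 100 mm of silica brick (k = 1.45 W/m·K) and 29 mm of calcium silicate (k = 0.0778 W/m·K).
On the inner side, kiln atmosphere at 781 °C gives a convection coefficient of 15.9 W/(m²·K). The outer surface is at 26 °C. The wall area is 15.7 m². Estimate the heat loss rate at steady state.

Using the resistance-network approach (series):
R_inner film = 1/(h_i·A) = 1/(15.9×15.7) = 0.004006 K/W
R_silica brick = L/(kA) = 0.1/(1.45×15.7) = 0.004393 K/W
R_calcium silicate = L/(kA) = 0.029/(0.0778×15.7) = 0.02374 K/W
R_total = 0.03214 K/W
Q = ΔT / R_total = 755 / 0.03214

Q ≈ 23500 W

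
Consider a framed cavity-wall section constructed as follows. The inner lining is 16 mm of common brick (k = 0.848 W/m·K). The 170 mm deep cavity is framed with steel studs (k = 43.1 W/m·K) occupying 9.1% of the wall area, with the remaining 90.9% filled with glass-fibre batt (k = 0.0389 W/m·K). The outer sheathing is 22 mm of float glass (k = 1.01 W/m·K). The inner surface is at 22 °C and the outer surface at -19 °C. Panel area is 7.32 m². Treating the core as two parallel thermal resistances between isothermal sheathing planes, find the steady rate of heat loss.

Sheathing layers in series; stud and cavity paths in parallel between them.
R_inner = 0.016/(0.848×7.32) = 0.002578 K/W
R_stud  = 0.17/(43.1×0.091×7.32) = 0.005921 K/W
R_cav   = 0.17/(0.0389×0.909×7.32) = 0.6568 K/W
1/R_core = 1/R_stud + 1/R_cav → R_core = 0.005868 K/W
R_outer = 0.022/(1.01×7.32) = 0.002976 K/W
R_total = 0.01142 K/W
Q = ΔT/R_total = 41/0.01142

Q ≈ 3590 W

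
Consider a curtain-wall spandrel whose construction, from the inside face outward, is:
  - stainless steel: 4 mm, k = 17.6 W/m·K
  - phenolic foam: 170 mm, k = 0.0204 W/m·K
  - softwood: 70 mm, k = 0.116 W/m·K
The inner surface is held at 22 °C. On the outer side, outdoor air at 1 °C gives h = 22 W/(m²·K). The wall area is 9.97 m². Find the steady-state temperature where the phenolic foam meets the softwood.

Using the resistance-network approach (series):
R_stainless steel = L/(kA) = 0.004/(17.6×9.97) = 2.28×10^-5 K/W
R_phenolic foam = L/(kA) = 0.17/(0.0204×9.97) = 0.8358 K/W
R_softwood = L/(kA) = 0.07/(0.116×9.97) = 0.06053 K/W
R_outer film = 1/(h_o·A) = 1/(22×9.97) = 0.004559 K/W
R_total = 0.9009 K/W;  Q = ΔT/R_total = 21/0.9009 = 23.31 W
T_interface = T_inner − Q·ΣR(inner→interface) = 22 − 23.3×0.8359

T ≈ 2.52 °C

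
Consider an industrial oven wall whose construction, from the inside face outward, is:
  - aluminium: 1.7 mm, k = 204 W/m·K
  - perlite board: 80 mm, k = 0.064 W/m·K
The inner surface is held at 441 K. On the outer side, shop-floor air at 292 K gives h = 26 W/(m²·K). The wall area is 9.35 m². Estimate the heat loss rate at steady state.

Using the resistance-network approach (series):
R_aluminium = L/(kA) = 0.0017/(204×9.35) = 8.913×10^-7 K/W
R_perlite board = L/(kA) = 0.08/(0.064×9.35) = 0.1337 K/W
R_outer film = 1/(h_o·A) = 1/(26×9.35) = 0.004114 K/W
R_total = 0.1378 K/W
Q = ΔT / R_total = 149 / 0.1378

Q ≈ 1080 W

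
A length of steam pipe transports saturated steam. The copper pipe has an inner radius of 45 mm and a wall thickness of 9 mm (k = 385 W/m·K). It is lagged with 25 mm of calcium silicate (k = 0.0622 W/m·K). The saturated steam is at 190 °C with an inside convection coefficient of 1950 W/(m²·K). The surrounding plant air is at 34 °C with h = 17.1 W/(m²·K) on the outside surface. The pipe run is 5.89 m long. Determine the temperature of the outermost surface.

Per-layer cylindrical resistances, series-summed:
R_inner film = 1/(h_i·2πr₁L) = 1/(1950×2π×0.045×5.89) = 3.079×10^-4 K/W
R_copper pipe wall = ln(54/45)/(2π×385×5.89) = 1.28×10^-5 K/W
R_calcium silicate = ln(79/54)/(2π×0.0622×5.89) = 0.1653 K/W
R_outer film = 1/(h_o·2πr_oL) = 1/(17.1×2π×0.079×5.89) = 0.02 K/W
R_total = 0.1856 K/W
Q = ΔT/R_total = 156/0.1856
Q = 840 W
T_interface = T_inner − Q·ΣR(inner→interface) = 190 − 840×0.1656

T ≈ 50.8 °C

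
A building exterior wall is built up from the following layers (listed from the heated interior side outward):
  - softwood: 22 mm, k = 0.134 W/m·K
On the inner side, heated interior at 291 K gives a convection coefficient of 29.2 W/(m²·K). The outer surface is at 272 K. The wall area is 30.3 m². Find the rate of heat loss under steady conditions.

Using the resistance-network approach (series):
R_inner film = 1/(h_i·A) = 1/(29.2×30.3) = 0.00113 K/W
R_softwood = L/(kA) = 0.022/(0.134×30.3) = 0.005418 K/W
R_total = 0.006549 K/W
Q = ΔT / R_total = 19 / 0.006549

Q ≈ 2900 W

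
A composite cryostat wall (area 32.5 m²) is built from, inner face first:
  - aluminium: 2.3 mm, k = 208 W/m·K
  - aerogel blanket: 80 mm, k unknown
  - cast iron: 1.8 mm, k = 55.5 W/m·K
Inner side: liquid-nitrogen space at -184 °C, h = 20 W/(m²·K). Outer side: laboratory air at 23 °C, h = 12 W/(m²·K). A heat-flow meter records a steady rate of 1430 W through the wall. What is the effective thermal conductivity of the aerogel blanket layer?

Treating each layer as a thermal resistance in series:
R_inner film = 1/(h_i·A) = 1/(20×32.5) = 0.001538 K/W
R_aluminium = L/(kA) = 0.0023/(208×32.5) = 3.402×10^-7 K/W
R_cast iron = L/(kA) = 0.0018/(55.5×32.5) = 9.979×10^-7 K/W
R_outer film = 1/(h_o·A) = 1/(12×32.5) = 0.002564 K/W
Sum of known resistances R_other = 0.004104 K/W
Total R = ΔT/Q = 207/1430 = 0.1448 K/W
R_aerogel blanket = R_total − R_other = 0.1407 K/W
k = L/(R·A) = 0.08/(0.1407×32.5)

k ≈ 0.0175 W/(m·K)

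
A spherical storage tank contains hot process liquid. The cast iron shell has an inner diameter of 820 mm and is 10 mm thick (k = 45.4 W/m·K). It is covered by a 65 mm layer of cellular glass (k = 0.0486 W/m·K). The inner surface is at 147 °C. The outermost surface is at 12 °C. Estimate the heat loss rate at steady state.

Radial (spherical) resistances in series:
R_cast iron shell = (1/0.41 − 1/0.42)/(4π×45.4) = 1.018×10^-4 K/W
R_cellular glass = (1/0.42 − 1/0.485)/(4π×0.0486) = 0.5225 K/W
R_total = 0.5226 K/W
Q = ΔT/R_total = 135/0.5226

Q ≈ 258 W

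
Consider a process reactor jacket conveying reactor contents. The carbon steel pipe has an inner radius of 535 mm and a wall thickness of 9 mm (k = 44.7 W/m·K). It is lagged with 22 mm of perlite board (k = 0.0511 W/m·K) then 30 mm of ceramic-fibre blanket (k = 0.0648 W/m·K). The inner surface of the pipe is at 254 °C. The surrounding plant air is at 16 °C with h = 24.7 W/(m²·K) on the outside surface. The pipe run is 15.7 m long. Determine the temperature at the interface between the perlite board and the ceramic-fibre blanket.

For a radial system each layer contributes R = ln(r_out/r_in)/(2πkL); films add R = 1/(hA).
R_carbon steel pipe wall = ln(544/535)/(2π×44.7×15.7) = 3.783×10^-6 K/W
R_perlite board = ln(566/544)/(2π×0.0511×15.7) = 0.007865 K/W
R_ceramic-fibre blanket = ln(596/566)/(2π×0.0648×15.7) = 0.00808 K/W
R_outer film = 1/(h_o·2πr_oL) = 1/(24.7×2π×0.596×15.7) = 6.886×10^-4 K/W
R_total = 0.01664 K/W
Q = ΔT/R_total = 238/0.01664
Q = 14300 W
T_interface = T_inner − Q·ΣR(inner→interface) = 254 − 14300×0.007869

T ≈ 141 °C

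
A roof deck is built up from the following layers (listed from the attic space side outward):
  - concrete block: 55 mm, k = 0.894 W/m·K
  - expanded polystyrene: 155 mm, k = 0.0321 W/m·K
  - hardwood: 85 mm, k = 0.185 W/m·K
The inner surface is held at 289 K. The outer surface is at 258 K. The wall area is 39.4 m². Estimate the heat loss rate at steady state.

Q ≈ 228 W

Model the wall as resistances in series:
R_concrete block = L/(kA) = 0.055/(0.894×39.4) = 0.001561 K/W
R_expanded polystyrene = L/(kA) = 0.155/(0.0321×39.4) = 0.1226 K/W
R_hardwood = L/(kA) = 0.085/(0.185×39.4) = 0.01166 K/W
R_total = 0.1358 K/W
Q = ΔT / R_total = 31 / 0.1358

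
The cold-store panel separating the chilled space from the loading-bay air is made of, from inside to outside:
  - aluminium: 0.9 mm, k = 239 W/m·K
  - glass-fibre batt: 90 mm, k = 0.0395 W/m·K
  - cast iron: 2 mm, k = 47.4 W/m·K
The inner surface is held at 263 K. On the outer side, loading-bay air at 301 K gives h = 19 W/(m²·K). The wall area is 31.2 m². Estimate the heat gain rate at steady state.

Treating each layer as a thermal resistance in series:
R_aluminium = L/(kA) = 0.0009/(239×31.2) = 1.207×10^-7 K/W
R_glass-fibre batt = L/(kA) = 0.09/(0.0395×31.2) = 0.07303 K/W
R_cast iron = L/(kA) = 0.002/(47.4×31.2) = 1.352×10^-6 K/W
R_outer film = 1/(h_o·A) = 1/(19×31.2) = 0.001687 K/W
R_total = 0.07472 K/W
Q = ΔT / R_total = 38 / 0.07472

Q ≈ 509 W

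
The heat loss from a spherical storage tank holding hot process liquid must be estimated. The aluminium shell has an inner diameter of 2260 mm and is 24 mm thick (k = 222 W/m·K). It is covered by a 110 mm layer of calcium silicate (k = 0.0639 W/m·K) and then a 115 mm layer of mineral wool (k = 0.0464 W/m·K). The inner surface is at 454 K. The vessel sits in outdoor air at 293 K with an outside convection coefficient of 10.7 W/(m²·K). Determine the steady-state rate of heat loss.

For a spherical shell R = (1/r₁ − 1/r₂)/(4πk); film R = 1/(h·4πr²). In series:
R_aluminium shell = (1/1.13 − 1/1.154)/(4π×222) = 6.597×10^-6 K/W
R_calcium silicate = (1/1.154 − 1/1.264)/(4π×0.0639) = 0.09391 K/W
R_mineral wool = (1/1.264 − 1/1.379)/(4π×0.0464) = 0.1132 K/W
R_outer film = 1/(h·4πr_o²) = 1/(10.7×4π×1.379²) = 0.003911 K/W
R_total = 0.211 K/W
Q = ΔT/R_total = 161/0.211

Q ≈ 763 W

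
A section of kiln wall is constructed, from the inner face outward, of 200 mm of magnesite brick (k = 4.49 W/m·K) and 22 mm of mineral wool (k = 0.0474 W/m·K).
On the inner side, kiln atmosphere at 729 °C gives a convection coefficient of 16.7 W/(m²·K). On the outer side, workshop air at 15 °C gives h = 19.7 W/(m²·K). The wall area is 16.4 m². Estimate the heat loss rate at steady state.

Using the resistance-network approach (series):
R_inner film = 1/(h_i·A) = 1/(16.7×16.4) = 0.003651 K/W
R_magnesite brick = L/(kA) = 0.2/(4.49×16.4) = 0.002716 K/W
R_mineral wool = L/(kA) = 0.022/(0.0474×16.4) = 0.0283 K/W
R_outer film = 1/(h_o·A) = 1/(19.7×16.4) = 0.003095 K/W
R_total = 0.03776 K/W
Q = ΔT / R_total = 714 / 0.03776

Q ≈ 18900 W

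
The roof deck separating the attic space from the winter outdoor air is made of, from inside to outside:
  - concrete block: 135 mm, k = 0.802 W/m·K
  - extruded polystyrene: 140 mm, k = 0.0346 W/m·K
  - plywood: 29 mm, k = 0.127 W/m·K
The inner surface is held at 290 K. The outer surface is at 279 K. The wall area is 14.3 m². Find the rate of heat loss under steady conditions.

Thermal resistances in series:
R_concrete block = L/(kA) = 0.135/(0.802×14.3) = 0.01177 K/W
R_extruded polystyrene = L/(kA) = 0.14/(0.0346×14.3) = 0.283 K/W
R_plywood = L/(kA) = 0.029/(0.127×14.3) = 0.01597 K/W
R_total = 0.3107 K/W
Q = ΔT / R_total = 11 / 0.3107

Q ≈ 35.4 W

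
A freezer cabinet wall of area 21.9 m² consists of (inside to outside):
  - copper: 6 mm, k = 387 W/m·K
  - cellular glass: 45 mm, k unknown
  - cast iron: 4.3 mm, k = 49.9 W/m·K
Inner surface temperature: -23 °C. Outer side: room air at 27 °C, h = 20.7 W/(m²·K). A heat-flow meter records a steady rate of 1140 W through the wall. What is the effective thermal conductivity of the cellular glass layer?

k ≈ 0.0493 W/(m·K)

Series thermal resistances:
R_copper = L/(kA) = 0.006/(387×21.9) = 7.079×10^-7 K/W
R_cast iron = L/(kA) = 0.0043/(49.9×21.9) = 3.935×10^-6 K/W
R_outer film = 1/(h_o·A) = 1/(20.7×21.9) = 0.002206 K/W
Sum of known resistances R_other = 0.002211 K/W
Total R = ΔT/Q = 50/1140 = 0.04386 K/W
R_cellular glass = R_total − R_other = 0.04165 K/W
k = L/(R·A) = 0.045/(0.04165×21.9)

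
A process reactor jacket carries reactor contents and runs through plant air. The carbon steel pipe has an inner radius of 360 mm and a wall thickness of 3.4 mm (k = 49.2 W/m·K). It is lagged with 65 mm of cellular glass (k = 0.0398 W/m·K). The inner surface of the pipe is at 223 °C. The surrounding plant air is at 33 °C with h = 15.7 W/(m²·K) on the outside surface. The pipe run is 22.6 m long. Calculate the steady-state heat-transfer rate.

Q ≈ 6300 W

Treating each annulus and film as a series resistance:
R_carbon steel pipe wall = ln(363.4/360)/(2π×49.2×22.6) = 1.345×10^-6 K/W
R_cellular glass = ln(428.4/363.4)/(2π×0.0398×22.6) = 0.02912 K/W
R_outer film = 1/(h_o·2πr_oL) = 1/(15.7×2π×0.4284×22.6) = 0.001047 K/W
R_total = 0.03016 K/W
Q = ΔT/R_total = 190/0.03016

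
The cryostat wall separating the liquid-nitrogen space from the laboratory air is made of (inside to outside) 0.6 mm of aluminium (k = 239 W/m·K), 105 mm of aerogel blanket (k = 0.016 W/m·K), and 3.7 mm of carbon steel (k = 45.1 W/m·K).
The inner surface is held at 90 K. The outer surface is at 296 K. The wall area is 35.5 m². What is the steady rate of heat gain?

Q ≈ 1110 W

Model the wall as resistances in series:
R_aluminium = L/(kA) = 0.0006/(239×35.5) = 7.072×10^-8 K/W
R_aerogel blanket = L/(kA) = 0.105/(0.016×35.5) = 0.1849 K/W
R_carbon steel = L/(kA) = 0.0037/(45.1×35.5) = 2.311×10^-6 K/W
R_total = 0.1849 K/W
Q = ΔT / R_total = 206 / 0.1849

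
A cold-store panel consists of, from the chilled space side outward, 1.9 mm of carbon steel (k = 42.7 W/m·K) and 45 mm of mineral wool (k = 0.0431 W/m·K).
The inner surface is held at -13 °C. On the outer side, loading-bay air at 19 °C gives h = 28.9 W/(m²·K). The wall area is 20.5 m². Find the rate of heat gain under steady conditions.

Q ≈ 608 W

Series thermal resistances:
R_carbon steel = L/(kA) = 0.0019/(42.7×20.5) = 2.171×10^-6 K/W
R_mineral wool = L/(kA) = 0.045/(0.0431×20.5) = 0.05093 K/W
R_outer film = 1/(h_o·A) = 1/(28.9×20.5) = 0.001688 K/W
R_total = 0.05262 K/W
Q = ΔT / R_total = 32 / 0.05262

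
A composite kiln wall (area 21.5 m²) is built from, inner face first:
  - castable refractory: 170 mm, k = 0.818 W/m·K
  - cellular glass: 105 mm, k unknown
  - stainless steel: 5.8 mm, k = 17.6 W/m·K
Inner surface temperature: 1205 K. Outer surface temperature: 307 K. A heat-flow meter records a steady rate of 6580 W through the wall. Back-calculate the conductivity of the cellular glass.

Thermal resistances in series:
R_castable refractory = L/(kA) = 0.17/(0.818×21.5) = 0.009666 K/W
R_stainless steel = L/(kA) = 0.0058/(17.6×21.5) = 1.533×10^-5 K/W
Sum of known resistances R_other = 0.009682 K/W
Total R = ΔT/Q = 898/6580 = 0.1365 K/W
R_cellular glass = R_total − R_other = 0.1268 K/W
k = L/(R·A) = 0.105/(0.1268×21.5)

k ≈ 0.0385 W/(m·K)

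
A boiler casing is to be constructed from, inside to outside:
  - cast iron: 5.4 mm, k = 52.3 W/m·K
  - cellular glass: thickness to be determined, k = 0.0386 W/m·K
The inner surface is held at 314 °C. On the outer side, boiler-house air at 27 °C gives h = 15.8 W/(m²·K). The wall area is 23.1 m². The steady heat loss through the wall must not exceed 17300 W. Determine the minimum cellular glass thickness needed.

Series thermal resistances:
R_cast iron = L/(kA) = 0.0054/(52.3×23.1) = 4.47×10^-6 K/W
R_outer film = 1/(h_o·A) = 1/(15.8×23.1) = 0.00274 K/W
Sum of the known resistances R_other = 0.002744 K/W
Required total resistance R_tot = ΔT/Q_allow = 287/17300 = 0.01659 K/W
R_cellular glass = R_tot − R_other = 0.01385 K/W
L = R·k·A = 0.01385×0.0386×23.1

L ≈ 12.3 mm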